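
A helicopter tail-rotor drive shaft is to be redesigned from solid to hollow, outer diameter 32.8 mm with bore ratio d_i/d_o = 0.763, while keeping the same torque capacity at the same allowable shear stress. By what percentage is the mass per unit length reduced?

44.9 %

Equal τ_max and T ⇒ the solid shaft needs d_s³ = d_o³(1−k⁴), so d_s = 32.8·(1−0.763⁴)^(1/3) = 28.57 mm.
Area ratio A_h/A_s = d_o²(1−k²)/d_s² = (1−k²)/(1−k⁴)^(2/3) = 0.5506.
Mass saving = 1 − 0.5506 = 44.9 %.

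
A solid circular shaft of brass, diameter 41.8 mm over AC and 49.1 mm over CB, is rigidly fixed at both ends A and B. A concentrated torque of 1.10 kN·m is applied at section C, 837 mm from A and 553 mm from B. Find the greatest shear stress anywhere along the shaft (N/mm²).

35.1 N/mm²

Compatibility: T_A·a/J_AC = T_B·b/J_CB with T_A + T_B = T₀.
J_AC = 3.00×10^-7 m⁴, J_CB = 5.71×10^-7 m⁴, so T_A = T₀·(J_AC/a)/((J_AC/a)+(J_CB/b)) = 283.4 N·m, T_B = 816.6 N·m.
τ in each portion: τ_AC = 1.98×10^7 Pa, τ_CB = 3.51×10^7 Pa; maximum is in CB.
τ_max = T_CB·r/J = 816.6·0.0246/5.71×10^-7 = 3.513×10^7 Pa.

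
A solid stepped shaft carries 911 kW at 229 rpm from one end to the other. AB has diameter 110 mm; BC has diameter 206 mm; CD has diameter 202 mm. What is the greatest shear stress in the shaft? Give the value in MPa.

145 MPa

ω = 2π·229/60 = 23.98 rad/s, so T = P/ω = 911×10³ / 23.98 = 37990 N·m.
Under the same torque, τ_max = 16T/(πd³) is largest where d is smallest — segment AB (d = 110 mm).
τ_max = 16·37990/(π·(0.110)³) = 1.454×10^8 Pa.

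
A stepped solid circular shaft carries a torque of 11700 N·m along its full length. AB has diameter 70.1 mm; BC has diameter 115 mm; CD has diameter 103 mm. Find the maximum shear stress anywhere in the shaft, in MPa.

Under the same torque, τ_max = 16T/(πd³) is largest where d is smallest — segment AB (d = 70.1 mm).
τ_max = 16·11700/(π·(0.0701)³) = 1.730×10^8 Pa.

173 MPa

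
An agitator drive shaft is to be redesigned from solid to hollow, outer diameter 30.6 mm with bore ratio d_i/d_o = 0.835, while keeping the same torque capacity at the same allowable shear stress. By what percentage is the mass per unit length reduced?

Equal τ_max and T ⇒ the solid shaft needs d_s³ = d_o³(1−k⁴), so d_s = 30.6·(1−0.835⁴)^(1/3) = 24.51 mm.
Area ratio A_h/A_s = d_o²(1−k²)/d_s² = (1−k²)/(1−k⁴)^(2/3) = 0.4719.
Mass saving = 1 − 0.4719 = 52.8 %.

52.8 %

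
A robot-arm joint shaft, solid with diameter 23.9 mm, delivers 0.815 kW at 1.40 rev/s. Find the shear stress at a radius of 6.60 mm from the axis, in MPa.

ω = 2π·1.40 = 8.796 rad/s, so T = P/ω = 0.815×10³ / 8.796 = 92.65 N·m.
J = πd⁴/32 = π(0.0239)⁴/32 = 3.203×10^-8 m⁴.
Shear stress varies linearly with radius: τ = T·r/J = 92.65 × 0.00660 / 3.203×10^-8 = 1.909×10^7 Pa.

19.1 MPa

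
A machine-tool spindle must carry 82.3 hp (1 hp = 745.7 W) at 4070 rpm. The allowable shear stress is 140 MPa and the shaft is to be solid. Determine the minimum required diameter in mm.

17.4 mm

ω = 2π·4070/60 = 426.2 rad/s, so T = P/ω = 82.3×745.7 / 426.2 = 144.0 N·m.
For a solid shaft τ_max = 16T/(πd³), so d = (16T/(π τ_allow))^(1/3) = (16·144.0/(π·1.40×10^8))^(1/3) = 0.01737 m.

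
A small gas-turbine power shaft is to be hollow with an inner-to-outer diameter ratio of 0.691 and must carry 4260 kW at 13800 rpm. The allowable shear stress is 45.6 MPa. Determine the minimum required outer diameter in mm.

ω = 2π·13800/60 = 1445 rad/s, so T = P/ω = 4260×10³ / 1445 = 2948 N·m.
For a hollow shaft with d_i/d_o = 0.691: τ_max = 16T/(π d_o³ (1−k⁴)), so d_o = [16T/(π τ_allow (1−k⁴))]^(1/3) = [16·2948/(π·4.56×10^7·0.7720)]^(1/3) = 0.07527 m.

75.3 mm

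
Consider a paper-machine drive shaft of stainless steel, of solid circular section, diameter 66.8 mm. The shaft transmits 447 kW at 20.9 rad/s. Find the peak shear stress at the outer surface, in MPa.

365 MPa

ω = 20.9 rad/s, so T = P/ω = 447×10³ / 20.90 = 21390 N·m.
J = πd⁴/32 = π(0.0668)⁴/32 = 1.955×10^-6 m⁴.
τ_max = T·r/J = 21390 × 0.0334 / 1.955×10^-6 = 3.654×10^8 Pa.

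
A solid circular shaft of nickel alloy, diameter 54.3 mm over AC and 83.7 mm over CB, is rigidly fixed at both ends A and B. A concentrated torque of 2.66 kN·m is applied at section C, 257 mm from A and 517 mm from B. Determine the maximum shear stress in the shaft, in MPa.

22.2 MPa

Compatibility: T_A·a/J_AC = T_B·b/J_CB with T_A + T_B = T₀.
J_AC = 8.53×10^-7 m⁴, J_CB = 4.82×10^-6 m⁴, so T_A = T₀·(J_AC/a)/((J_AC/a)+(J_CB/b)) = 698.8 N·m, T_B = 1961 N·m.
τ in each portion: τ_AC = 2.22×10^7 Pa, τ_CB = 1.70×10^7 Pa; maximum is in AC.
τ_max = T_AC·r/J = 698.8·0.0271/8.53×10^-7 = 2.223×10^7 Pa.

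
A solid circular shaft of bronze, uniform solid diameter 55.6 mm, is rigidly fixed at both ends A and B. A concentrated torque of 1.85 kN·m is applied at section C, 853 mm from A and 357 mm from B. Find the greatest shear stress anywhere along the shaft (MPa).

38.6 MPa

With uniform GJ and both ends fixed, compatibility θ_AC = θ_CB gives T_A·a = T_B·b, together with T_A + T_B = T₀.
T_A = T₀·b/(a+b) = 1850·357/1210 = 545.8 N·m; T_B = 1304 N·m.
τ in each portion: τ_AC = 1.62×10^7 Pa, τ_CB = 3.86×10^7 Pa; maximum is in CB.
τ_max = T_CB·r/J = 1304·0.0278/9.38×10^-7 = 3.864×10^7 Pa.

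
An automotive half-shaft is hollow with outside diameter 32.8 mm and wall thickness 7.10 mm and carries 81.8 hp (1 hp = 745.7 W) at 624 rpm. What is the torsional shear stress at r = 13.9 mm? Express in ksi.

18.5 ksi

ω = 2π·624/60 = 65.35 rad/s, so T = P/ω = 81.8×745.7 / 65.35 = 933.5 N·m.
J = π(d_o⁴ − d_i⁴)/32 = π(0.0328⁴ − 0.0186⁴)/32 = 1.019×10^-7 m⁴.
Shear stress varies linearly with radius: τ = T·r/J = 933.5 × 0.0139 / 1.019×10^-7 = 1.274×10^8 Pa.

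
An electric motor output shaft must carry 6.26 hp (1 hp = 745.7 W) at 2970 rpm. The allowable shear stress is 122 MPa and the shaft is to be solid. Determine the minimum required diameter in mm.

ω = 2π·2970/60 = 311.0 rad/s, so T = P/ω = 6.26×745.7 / 311.0 = 15.01 N·m.
For a solid shaft τ_max = 16T/(πd³), so d = (16T/(π τ_allow))^(1/3) = (16·15.01/(π·1.22×10^8))^(1/3) = 0.008557 m.

8.56 mm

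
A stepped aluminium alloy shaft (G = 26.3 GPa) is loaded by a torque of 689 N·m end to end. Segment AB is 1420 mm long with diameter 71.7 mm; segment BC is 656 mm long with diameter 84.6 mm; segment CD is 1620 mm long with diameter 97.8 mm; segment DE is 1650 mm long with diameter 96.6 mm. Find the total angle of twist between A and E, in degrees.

1.58°

J_AB = π(0.0717)⁴/32 = 2.59×10^-6 m⁴; J_BC = π(0.0846)⁴/32 = 5.03×10^-6 m⁴; J_CD = π(0.0978)⁴/32 = 8.98×10^-6 m⁴; J_DE = π(0.0966)⁴/32 = 8.55×10^-6 m⁴.
θ = (T/G)·Σ L_i/J_i = (689.0/26.3×10⁹)·(1.42/2.59×10^-6 + 0.656/5.03×10^-6 + 1.62/8.98×10^-6 + 1.65/8.55×10^-6) = 0.02754 rad.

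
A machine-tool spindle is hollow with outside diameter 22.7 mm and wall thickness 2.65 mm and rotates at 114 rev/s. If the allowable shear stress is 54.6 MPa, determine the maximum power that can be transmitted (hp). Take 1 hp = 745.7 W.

78.9 hp

J = π(d_o⁴ − d_i⁴)/32 = π(0.0227⁴ − 0.0174⁴)/32 = 1.707×10^-8 m⁴.
T_max = τ_allow·J/r = 5.46×10^7 × 1.707×10^-8 / 0.0113 = 82.11 N·m.
ω = 2π·114 = 716.3 rad/s, so P_max = T_max·ω = 5.881×10^4 W.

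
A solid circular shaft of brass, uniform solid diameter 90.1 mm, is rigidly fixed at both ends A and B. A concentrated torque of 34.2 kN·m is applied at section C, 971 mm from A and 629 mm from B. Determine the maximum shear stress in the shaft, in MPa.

With uniform GJ and both ends fixed, compatibility θ_AC = θ_CB gives T_A·a = T_B·b, together with T_A + T_B = T₀.
T_A = T₀·b/(a+b) = 34200·629/1600 = 13440 N·m; T_B = 20760 N·m.
τ in each portion: τ_AC = 9.36×10^7 Pa, τ_CB = 1.45×10^8 Pa; maximum is in CB.
τ_max = T_CB·r/J = 20760·0.0450/6.47×10^-6 = 1.445×10^8 Pa.

145 MPa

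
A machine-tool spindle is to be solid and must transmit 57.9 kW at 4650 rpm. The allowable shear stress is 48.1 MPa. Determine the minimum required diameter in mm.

ω = 2π·4650/60 = 486.9 rad/s, so T = P/ω = 57.9×10³ / 486.9 = 118.9 N·m.
For a solid shaft τ_max = 16T/(πd³), so d = (16T/(π τ_allow))^(1/3) = (16·118.9/(π·4.81×10^7))^(1/3) = 0.02326 m.

23.3 mm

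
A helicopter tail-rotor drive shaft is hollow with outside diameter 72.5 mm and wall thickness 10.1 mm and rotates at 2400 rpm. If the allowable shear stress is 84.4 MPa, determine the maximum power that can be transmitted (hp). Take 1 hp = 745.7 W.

J = π(d_o⁴ − d_i⁴)/32 = π(0.0725⁴ − 0.0523⁴)/32 = 1.978×10^-6 m⁴.
T_max = τ_allow·J/r = 8.44×10^7 × 1.978×10^-6 / 0.0362 = 4605 N·m.
ω = 2π·2400/60 = 251.3 rad/s, so P_max = T_max·ω = 1.157×10^6 W.

1550 hp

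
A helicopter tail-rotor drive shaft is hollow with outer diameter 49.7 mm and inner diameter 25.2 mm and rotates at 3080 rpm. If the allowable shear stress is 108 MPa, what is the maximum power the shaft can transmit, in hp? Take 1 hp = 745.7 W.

J = π(d_o⁴ − d_i⁴)/32 = π(0.0497⁴ − 0.0252⁴)/32 = 5.594×10^-7 m⁴.
T_max = τ_allow·J/r = 1.08×10^8 × 5.594×10^-7 / 0.0249 = 2431 N·m.
ω = 2π·3080/60 = 322.5 rad/s, so P_max = T_max·ω = 7.842×10^5 W.

1050 hp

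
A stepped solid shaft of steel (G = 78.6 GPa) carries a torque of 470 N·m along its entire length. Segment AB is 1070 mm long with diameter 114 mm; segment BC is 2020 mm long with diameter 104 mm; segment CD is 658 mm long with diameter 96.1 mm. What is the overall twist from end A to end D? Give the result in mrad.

1.91 mrad

J_AB = π(0.114)⁴/32 = 1.66×10^-5 m⁴; J_BC = π(0.104)⁴/32 = 1.15×10^-5 m⁴; J_CD = π(0.0961)⁴/32 = 8.37×10^-6 m⁴.
θ = (T/G)·Σ L_i/J_i = (470.0/78.6×10⁹)·(1.07/1.66×10^-5 + 2.02/1.15×10^-5 + 0.658/8.37×10^-6) = 1.907×10^-3 rad.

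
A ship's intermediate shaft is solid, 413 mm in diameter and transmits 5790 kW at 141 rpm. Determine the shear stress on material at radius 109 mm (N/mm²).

ω = 2π·141/60 = 14.77 rad/s, so T = P/ω = 5790×10³ / 14.77 = 392100 N·m.
J = πd⁴/32 = π(0.413)⁴/32 = 2.856×10^-3 m⁴.
Shear stress varies linearly with radius: τ = T·r/J = 392100 × 0.109 / 2.856×10^-3 = 1.496×10^7 Pa.

15.0 N/mm²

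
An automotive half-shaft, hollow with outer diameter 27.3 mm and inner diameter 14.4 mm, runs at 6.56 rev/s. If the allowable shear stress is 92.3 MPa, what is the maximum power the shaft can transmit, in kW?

J = π(d_o⁴ − d_i⁴)/32 = π(0.0273⁴ − 0.0144⁴)/32 = 5.031×10^-8 m⁴.
T_max = τ_allow·J/r = 9.23×10^7 × 5.031×10^-8 / 0.0137 = 340.2 N·m.
ω = 2π·6.56 = 41.22 rad/s, so P_max = T_max·ω = 1.402×10^4 W.

14.0 kW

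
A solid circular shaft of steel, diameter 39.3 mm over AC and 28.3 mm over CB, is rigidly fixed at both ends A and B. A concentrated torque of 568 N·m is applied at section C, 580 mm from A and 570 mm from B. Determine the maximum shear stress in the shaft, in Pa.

Compatibility: T_A·a/J_AC = T_B·b/J_CB with T_A + T_B = T₀.
J_AC = 2.34×10^-7 m⁴, J_CB = 6.30×10^-8 m⁴, so T_A = T₀·(J_AC/a)/((J_AC/a)+(J_CB/b)) = 446.0 N·m, T_B = 122.0 N·m.
τ in each portion: τ_AC = 3.74×10^7 Pa, τ_CB = 2.74×10^7 Pa; maximum is in AC.
τ_max = T_AC·r/J = 446.0·0.0196/2.34×10^-7 = 3.742×10^7 Pa.

3.74e7 Pa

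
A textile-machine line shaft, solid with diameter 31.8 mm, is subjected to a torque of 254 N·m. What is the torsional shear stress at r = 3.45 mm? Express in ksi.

1.27 ksi

J = πd⁴/32 = π(0.0318)⁴/32 = 1.004×10^-7 m⁴.
Shear stress varies linearly with radius: τ = T·r/J = 254.0 × 0.00345 / 1.004×10^-7 = 8.729×10^6 Pa.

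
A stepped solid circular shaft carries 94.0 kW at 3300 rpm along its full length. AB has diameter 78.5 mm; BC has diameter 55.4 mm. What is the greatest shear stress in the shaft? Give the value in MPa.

ω = 2π·3300/60 = 345.6 rad/s, so T = P/ω = 94.0×10³ / 345.6 = 272.0 N·m.
Under the same torque, τ_max = 16T/(πd³) is largest where d is smallest — segment BC (d = 55.4 mm).
τ_max = 16·272.0/(π·(0.0554)³) = 8.148×10^6 Pa.

8.15 MPa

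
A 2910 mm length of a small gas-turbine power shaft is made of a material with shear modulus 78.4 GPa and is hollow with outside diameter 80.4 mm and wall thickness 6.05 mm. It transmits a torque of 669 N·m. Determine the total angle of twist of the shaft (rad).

0.0126 rad

J = π(d_o⁴ − d_i⁴)/32 = π(0.0804⁴ − 0.0683⁴)/32 = 1.966×10^-6 m⁴.
θ = T·L/(G·J) = 669.0 × 2.91 / (78.4×10⁹ × 1.966×10^-6) = 0.01263 rad.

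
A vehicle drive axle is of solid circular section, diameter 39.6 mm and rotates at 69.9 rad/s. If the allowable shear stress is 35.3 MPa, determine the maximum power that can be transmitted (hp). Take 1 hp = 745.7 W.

40.3 hp

J = πd⁴/32 = π(0.0396)⁴/32 = 2.414×10^-7 m⁴.
T_max = τ_allow·J/r = 3.53×10^7 × 2.414×10^-7 / 0.0198 = 430.4 N·m.
ω = 69.9 rad/s, so P_max = T_max·ω = 3.009×10^4 W.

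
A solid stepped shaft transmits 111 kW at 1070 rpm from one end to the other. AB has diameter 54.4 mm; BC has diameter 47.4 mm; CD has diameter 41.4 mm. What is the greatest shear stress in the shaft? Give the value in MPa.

71.1 MPa

ω = 2π·1070/60 = 112.1 rad/s, so T = P/ω = 111×10³ / 112.1 = 990.6 N·m.
Under the same torque, τ_max = 16T/(πd³) is largest where d is smallest — segment CD (d = 41.4 mm).
τ_max = 16·990.6/(π·(0.0414)³) = 7.110×10^7 Pa.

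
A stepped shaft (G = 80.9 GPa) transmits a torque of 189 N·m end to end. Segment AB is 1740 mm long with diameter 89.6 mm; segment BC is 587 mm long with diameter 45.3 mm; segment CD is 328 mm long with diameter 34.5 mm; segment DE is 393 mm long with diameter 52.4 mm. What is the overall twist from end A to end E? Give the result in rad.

0.0107 rad

J_AB = π(0.0896)⁴/32 = 6.33×10^-6 m⁴; J_BC = π(0.0453)⁴/32 = 4.13×10^-7 m⁴; J_CD = π(0.0345)⁴/32 = 1.39×10^-7 m⁴; J_DE = π(0.0524)⁴/32 = 7.40×10^-7 m⁴.
θ = (T/G)·Σ L_i/J_i = (189.0/80.9×10⁹)·(1.74/6.33×10^-6 + 0.587/4.13×10^-7 + 0.328/1.39×10^-7 + 0.393/7.40×10^-7) = 0.01071 rad.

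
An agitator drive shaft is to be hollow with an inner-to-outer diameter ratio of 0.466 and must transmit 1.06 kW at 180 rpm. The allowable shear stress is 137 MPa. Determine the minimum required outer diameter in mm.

ω = 2π·180/60 = 18.85 rad/s, so T = P/ω = 1.06×10³ / 18.85 = 56.23 N·m.
For a hollow shaft with d_i/d_o = 0.466: τ_max = 16T/(π d_o³ (1−k⁴)), so d_o = [16T/(π τ_allow (1−k⁴))]^(1/3) = [16·56.23/(π·1.37×10^8·0.9528)]^(1/3) = 0.01299 m.

13.0 mm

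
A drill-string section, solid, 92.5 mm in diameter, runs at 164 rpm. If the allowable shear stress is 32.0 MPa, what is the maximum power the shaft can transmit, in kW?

85.4 kW

J = πd⁴/32 = π(0.0925)⁴/32 = 7.187×10^-6 m⁴.
T_max = τ_allow·J/r = 3.20×10^7 × 7.187×10^-6 / 0.0462 = 4973 N·m.
ω = 2π·164/60 = 17.17 rad/s, so P_max = T_max·ω = 8.540×10^4 W.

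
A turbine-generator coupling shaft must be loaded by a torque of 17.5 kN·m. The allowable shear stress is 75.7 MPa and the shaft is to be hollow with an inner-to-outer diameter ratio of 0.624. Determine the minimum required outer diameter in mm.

112 mm

For a hollow shaft with d_i/d_o = 0.624: τ_max = 16T/(π d_o³ (1−k⁴)), so d_o = [16T/(π τ_allow (1−k⁴))]^(1/3) = [16·17500/(π·7.57×10^7·0.8484)]^(1/3) = 0.1115 m.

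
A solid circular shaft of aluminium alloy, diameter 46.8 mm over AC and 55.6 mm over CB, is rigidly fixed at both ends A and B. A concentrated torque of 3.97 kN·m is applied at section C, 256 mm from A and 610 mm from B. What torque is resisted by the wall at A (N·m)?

Compatibility: T_A·a/J_AC = T_B·b/J_CB with T_A + T_B = T₀.
J_AC = 4.71×10^-7 m⁴, J_CB = 9.38×10^-7 m⁴, so T_A = T₀·(J_AC/a)/((J_AC/a)+(J_CB/b)) = 2162 N·m, T_B = 1808 N·m.

2160 N·m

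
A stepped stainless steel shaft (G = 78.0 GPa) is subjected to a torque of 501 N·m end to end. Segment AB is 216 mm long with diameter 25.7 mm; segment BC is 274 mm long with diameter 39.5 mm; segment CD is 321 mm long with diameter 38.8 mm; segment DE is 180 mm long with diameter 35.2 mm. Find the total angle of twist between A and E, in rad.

J_AB = π(0.0257)⁴/32 = 4.28×10^-8 m⁴; J_BC = π(0.0395)⁴/32 = 2.39×10^-7 m⁴; J_CD = π(0.0388)⁴/32 = 2.22×10^-7 m⁴; J_DE = π(0.0352)⁴/32 = 1.51×10^-7 m⁴.
θ = (T/G)·Σ L_i/J_i = (501.0/78.0×10⁹)·(0.216/4.28×10^-8 + 0.274/2.39×10^-7 + 0.321/2.22×10^-7 + 0.180/1.51×10^-7) = 0.05670 rad.

0.0567 rad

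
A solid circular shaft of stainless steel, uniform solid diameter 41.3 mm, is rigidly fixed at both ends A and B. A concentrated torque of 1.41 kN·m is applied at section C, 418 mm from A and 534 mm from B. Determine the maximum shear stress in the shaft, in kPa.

With uniform GJ and both ends fixed, compatibility θ_AC = θ_CB gives T_A·a = T_B·b, together with T_A + T_B = T₀.
T_A = T₀·b/(a+b) = 1410·534/952.0 = 790.9 N·m; T_B = 619.1 N·m.
τ in each portion: τ_AC = 5.72×10^7 Pa, τ_CB = 4.48×10^7 Pa; maximum is in AC.
τ_max = T_AC·r/J = 790.9·0.0206/2.86×10^-7 = 5.718×10^7 Pa.

57200 kPa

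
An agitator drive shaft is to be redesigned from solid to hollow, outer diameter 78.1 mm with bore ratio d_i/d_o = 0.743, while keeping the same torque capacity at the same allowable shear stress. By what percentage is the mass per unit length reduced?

Equal τ_max and T ⇒ the solid shaft needs d_s³ = d_o³(1−k⁴), so d_s = 78.1·(1−0.743⁴)^(1/3) = 69.19 mm.
Area ratio A_h/A_s = d_o²(1−k²)/d_s² = (1−k²)/(1−k⁴)^(2/3) = 0.5708.
Mass saving = 1 − 0.5708 = 42.9 %.

42.9 %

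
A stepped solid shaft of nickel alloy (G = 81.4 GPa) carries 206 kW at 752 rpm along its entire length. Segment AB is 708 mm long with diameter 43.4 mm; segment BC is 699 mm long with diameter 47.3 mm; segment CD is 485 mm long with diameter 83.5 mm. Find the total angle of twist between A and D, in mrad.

114 mrad

ω = 2π·752/60 = 78.75 rad/s, so T = P/ω = 206×10³ / 78.75 = 2616 N·m.
J_AB = π(0.0434)⁴/32 = 3.48×10^-7 m⁴; J_BC = π(0.0473)⁴/32 = 4.91×10^-7 m⁴; J_CD = π(0.0835)⁴/32 = 4.77×10^-6 m⁴.
θ = (T/G)·Σ L_i/J_i = (2616/81.4×10⁹)·(0.708/3.48×10^-7 + 0.699/4.91×10^-7 + 0.485/4.77×10^-6) = 0.1143 rad.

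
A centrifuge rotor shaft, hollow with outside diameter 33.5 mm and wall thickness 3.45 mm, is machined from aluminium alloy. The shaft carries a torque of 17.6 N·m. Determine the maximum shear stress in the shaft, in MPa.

J = π(d_o⁴ − d_i⁴)/32 = π(0.0335⁴ − 0.0266⁴)/32 = 7.450×10^-8 m⁴.
τ_max = T·r/J = 17.60 × 0.0168 / 7.450×10^-8 = 3.957×10^6 Pa.

3.96 MPa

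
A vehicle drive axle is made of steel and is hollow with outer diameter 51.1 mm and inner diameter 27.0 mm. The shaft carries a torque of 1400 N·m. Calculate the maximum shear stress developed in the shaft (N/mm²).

58.0 N/mm²

J = π(d_o⁴ − d_i⁴)/32 = π(0.0511⁴ − 0.0270⁴)/32 = 6.172×10^-7 m⁴.
τ_max = T·r/J = 1400 × 0.0255 / 6.172×10^-7 = 5.795×10^7 Pa.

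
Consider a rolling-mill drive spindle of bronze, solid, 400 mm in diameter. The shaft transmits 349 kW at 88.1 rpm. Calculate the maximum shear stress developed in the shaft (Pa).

3.01e6 Pa

ω = 2π·88.1/60 = 9.226 rad/s, so T = P/ω = 349×10³ / 9.226 = 37830 N·m.
J = πd⁴/32 = π(0.400)⁴/32 = 2.513×10^-3 m⁴.
τ_max = T·r/J = 37830 × 0.200 / 2.513×10^-3 = 3.010×10^6 Pa.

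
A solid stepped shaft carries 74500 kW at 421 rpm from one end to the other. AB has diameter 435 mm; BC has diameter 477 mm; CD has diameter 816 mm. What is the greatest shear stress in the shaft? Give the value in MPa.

105 MPa

ω = 2π·421/60 = 44.09 rad/s, so T = P/ω = 74500×10³ / 44.09 = 1.690e6 N·m.
Under the same torque, τ_max = 16T/(πd³) is largest where d is smallest — segment AB (d = 435 mm).
τ_max = 16·1.690e6/(π·(0.435)³) = 1.046×10^8 Pa.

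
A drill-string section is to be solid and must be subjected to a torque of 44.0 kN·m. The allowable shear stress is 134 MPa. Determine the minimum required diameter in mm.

For a solid shaft τ_max = 16T/(πd³), so d = (16T/(π τ_allow))^(1/3) = (16·44000/(π·1.34×10^8))^(1/3) = 0.1187 m.

119 mm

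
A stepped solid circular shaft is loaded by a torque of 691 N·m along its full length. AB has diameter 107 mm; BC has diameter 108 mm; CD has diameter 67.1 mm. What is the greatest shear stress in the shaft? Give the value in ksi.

Under the same torque, τ_max = 16T/(πd³) is largest where d is smallest — segment CD (d = 67.1 mm).
τ_max = 16·691.0/(π·(0.0671)³) = 1.165×10^7 Pa.

1.69 ksi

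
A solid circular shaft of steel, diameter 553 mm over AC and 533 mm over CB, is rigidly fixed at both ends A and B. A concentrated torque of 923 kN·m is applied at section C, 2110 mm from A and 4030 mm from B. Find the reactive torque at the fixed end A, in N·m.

636000 N·m

Compatibility: T_A·a/J_AC = T_B·b/J_CB with T_A + T_B = T₀.
J_AC = 9.18×10^-3 m⁴, J_CB = 7.92×10^-3 m⁴, so T_A = T₀·(J_AC/a)/((J_AC/a)+(J_CB/b)) = 635700 N·m, T_B = 287300 N·m.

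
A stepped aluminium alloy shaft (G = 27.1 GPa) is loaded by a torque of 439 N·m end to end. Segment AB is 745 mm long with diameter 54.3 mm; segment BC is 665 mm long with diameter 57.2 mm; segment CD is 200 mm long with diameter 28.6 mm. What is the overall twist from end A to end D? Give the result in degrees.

J_AB = π(0.0543)⁴/32 = 8.53×10^-7 m⁴; J_BC = π(0.0572)⁴/32 = 1.05×10^-6 m⁴; J_CD = π(0.0286)⁴/32 = 6.57×10^-8 m⁴.
θ = (T/G)·Σ L_i/J_i = (439.0/27.1×10⁹)·(0.745/8.53×10^-7 + 0.665/1.05×10^-6 + 0.200/6.57×10^-8) = 0.07371 rad.

4.22°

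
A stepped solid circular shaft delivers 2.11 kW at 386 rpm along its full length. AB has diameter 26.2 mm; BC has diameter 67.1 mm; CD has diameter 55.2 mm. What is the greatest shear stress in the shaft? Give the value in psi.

2140 psi

ω = 2π·386/60 = 40.42 rad/s, so T = P/ω = 2.11×10³ / 40.42 = 52.20 N·m.
Under the same torque, τ_max = 16T/(πd³) is largest where d is smallest — segment AB (d = 26.2 mm).
τ_max = 16·52.20/(π·(0.0262)³) = 1.478×10^7 Pa.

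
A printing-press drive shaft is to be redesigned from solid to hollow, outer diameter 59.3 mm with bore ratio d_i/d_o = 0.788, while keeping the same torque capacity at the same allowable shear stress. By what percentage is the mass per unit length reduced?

47.6 %

Equal τ_max and T ⇒ the solid shaft needs d_s³ = d_o³(1−k⁴), so d_s = 59.3·(1−0.788⁴)^(1/3) = 50.41 mm.
Area ratio A_h/A_s = d_o²(1−k²)/d_s² = (1−k²)/(1−k⁴)^(2/3) = 0.5245.
Mass saving = 1 − 0.5245 = 47.6 %.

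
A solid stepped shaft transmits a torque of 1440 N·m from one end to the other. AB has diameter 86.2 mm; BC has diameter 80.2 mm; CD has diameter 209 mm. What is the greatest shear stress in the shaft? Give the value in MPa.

14.2 MPa

Under the same torque, τ_max = 16T/(πd³) is largest where d is smallest — segment BC (d = 80.2 mm).
τ_max = 16·1440/(π·(0.0802)³) = 1.422×10^7 Pa.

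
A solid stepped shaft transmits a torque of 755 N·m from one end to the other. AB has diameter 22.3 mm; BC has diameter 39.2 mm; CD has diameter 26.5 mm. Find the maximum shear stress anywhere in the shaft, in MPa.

Under the same torque, τ_max = 16T/(πd³) is largest where d is smallest — segment AB (d = 22.3 mm).
τ_max = 16·755.0/(π·(0.0223)³) = 3.467×10^8 Pa.

347 MPa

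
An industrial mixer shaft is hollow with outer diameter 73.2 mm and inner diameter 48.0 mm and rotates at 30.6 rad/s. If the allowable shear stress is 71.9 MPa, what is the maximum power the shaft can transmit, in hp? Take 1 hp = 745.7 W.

J = π(d_o⁴ − d_i⁴)/32 = π(0.0732⁴ − 0.0480⁴)/32 = 2.298×10^-6 m⁴.
T_max = τ_allow·J/r = 7.19×10^7 × 2.298×10^-6 / 0.0366 = 4513 N·m.
ω = 30.6 rad/s, so P_max = T_max·ω = 1.381×10^5 W.

185 hp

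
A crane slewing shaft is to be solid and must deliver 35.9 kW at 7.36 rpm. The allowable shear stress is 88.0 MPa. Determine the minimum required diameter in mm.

ω = 2π·7.36/60 = 0.7707 rad/s, so T = P/ω = 35.9×10³ / 0.7707 = 46580 N·m.
For a solid shaft τ_max = 16T/(πd³), so d = (16T/(π τ_allow))^(1/3) = (16·46580/(π·8.80×10^7))^(1/3) = 0.1392 m.

139 mm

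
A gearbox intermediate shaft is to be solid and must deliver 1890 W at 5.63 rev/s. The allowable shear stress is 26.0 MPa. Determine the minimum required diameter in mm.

21.9 mm

ω = 2π·5.63 = 35.37 rad/s, so T = P/ω = 1890 / 35.37 = 53.43 N·m.
For a solid shaft τ_max = 16T/(πd³), so d = (16T/(π τ_allow))^(1/3) = (16·53.43/(π·2.60×10^7))^(1/3) = 0.02187 m.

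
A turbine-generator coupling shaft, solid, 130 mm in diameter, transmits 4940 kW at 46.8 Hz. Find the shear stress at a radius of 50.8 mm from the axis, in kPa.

30400 kPa

ω = 2π·46.8 = 294.1 rad/s, so T = P/ω = 4940×10³ / 294.1 = 16800 N·m.
J = πd⁴/32 = π(0.130)⁴/32 = 2.804×10^-5 m⁴.
Shear stress varies linearly with radius: τ = T·r/J = 16800 × 0.0508 / 2.804×10^-5 = 3.044×10^7 Pa.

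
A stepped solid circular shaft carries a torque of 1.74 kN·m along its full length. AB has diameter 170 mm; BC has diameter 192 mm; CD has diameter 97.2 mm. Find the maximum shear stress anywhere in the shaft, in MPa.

9.65 MPa

Under the same torque, τ_max = 16T/(πd³) is largest where d is smallest — segment CD (d = 97.2 mm).
τ_max = 16·1740/(π·(0.0972)³) = 9.650×10^6 Pa.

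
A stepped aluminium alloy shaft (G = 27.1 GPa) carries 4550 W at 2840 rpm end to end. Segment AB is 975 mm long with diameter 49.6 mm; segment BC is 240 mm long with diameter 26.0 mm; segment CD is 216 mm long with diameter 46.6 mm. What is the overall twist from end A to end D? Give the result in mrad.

ω = 2π·2840/60 = 297.4 rad/s, so T = P/ω = 4550 / 297.4 = 15.30 N·m.
J_AB = π(0.0496)⁴/32 = 5.94×10^-7 m⁴; J_BC = π(0.0260)⁴/32 = 4.49×10^-8 m⁴; J_CD = π(0.0466)⁴/32 = 4.63×10^-7 m⁴.
θ = (T/G)·Σ L_i/J_i = (15.30/27.1×10⁹)·(0.975/5.94×10^-7 + 0.240/4.49×10^-8 + 0.216/4.63×10^-7) = 4.210×10^-3 rad.

4.21 mrad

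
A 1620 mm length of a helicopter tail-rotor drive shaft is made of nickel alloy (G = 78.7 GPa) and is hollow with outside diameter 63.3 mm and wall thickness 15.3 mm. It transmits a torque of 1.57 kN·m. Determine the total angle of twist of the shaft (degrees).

J = π(d_o⁴ − d_i⁴)/32 = π(0.0633⁴ − 0.0327⁴)/32 = 1.464×10^-6 m⁴.
θ = T·L/(G·J) = 1570 × 1.62 / (78.7×10⁹ × 1.464×10^-6) = 0.02208 rad.

1.26°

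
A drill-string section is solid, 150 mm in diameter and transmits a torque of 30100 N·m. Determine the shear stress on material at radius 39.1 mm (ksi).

J = πd⁴/32 = π(0.150)⁴/32 = 4.970×10^-5 m⁴.
Shear stress varies linearly with radius: τ = T·r/J = 30100 × 0.0391 / 4.970×10^-5 = 2.368×10^7 Pa.

3.43 ksi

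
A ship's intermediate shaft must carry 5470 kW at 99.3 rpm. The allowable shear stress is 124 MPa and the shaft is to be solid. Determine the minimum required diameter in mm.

ω = 2π·99.3/60 = 10.40 rad/s, so T = P/ω = 5470×10³ / 10.40 = 526000 N·m.
For a solid shaft τ_max = 16T/(πd³), so d = (16T/(π τ_allow))^(1/3) = (16·526000/(π·1.24×10^8))^(1/3) = 0.2785 m.

279 mm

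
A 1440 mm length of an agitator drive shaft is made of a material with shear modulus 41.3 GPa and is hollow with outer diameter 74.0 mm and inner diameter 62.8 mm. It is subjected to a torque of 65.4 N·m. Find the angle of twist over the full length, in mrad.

J = π(d_o⁴ − d_i⁴)/32 = π(0.0740⁴ − 0.0628⁴)/32 = 1.417×10^-6 m⁴.
θ = T·L/(G·J) = 65.40 × 1.44 / (41.3×10⁹ × 1.417×10^-6) = 1.609×10^-3 rad.

1.61 mrad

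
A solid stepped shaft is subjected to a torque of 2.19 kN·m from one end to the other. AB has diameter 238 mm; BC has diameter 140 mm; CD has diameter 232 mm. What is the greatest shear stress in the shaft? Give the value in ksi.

0.590 ksi

Under the same torque, τ_max = 16T/(πd³) is largest where d is smallest — segment BC (d = 140 mm).
τ_max = 16·2190/(π·(0.140)³) = 4.065×10^6 Pa.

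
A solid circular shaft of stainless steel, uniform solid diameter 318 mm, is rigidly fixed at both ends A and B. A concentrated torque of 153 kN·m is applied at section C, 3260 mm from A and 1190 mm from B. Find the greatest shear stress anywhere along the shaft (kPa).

With uniform GJ and both ends fixed, compatibility θ_AC = θ_CB gives T_A·a = T_B·b, together with T_A + T_B = T₀.
T_A = T₀·b/(a+b) = 153000·1190/4450 = 40910 N·m; T_B = 112100 N·m.
τ in each portion: τ_AC = 6.48×10^6 Pa, τ_CB = 1.78×10^7 Pa; maximum is in CB.
τ_max = T_CB·r/J = 112100·0.159/1.00×10^-3 = 1.775×10^7 Pa.

17800 kPa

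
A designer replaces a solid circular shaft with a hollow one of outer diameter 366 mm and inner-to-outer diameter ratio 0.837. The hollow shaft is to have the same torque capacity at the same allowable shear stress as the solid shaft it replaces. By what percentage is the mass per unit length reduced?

53.0 %

Equal τ_max and T ⇒ the solid shaft needs d_s³ = d_o³(1−k⁴), so d_s = 366·(1−0.837⁴)^(1/3) = 292.3 mm.
Area ratio A_h/A_s = d_o²(1−k²)/d_s² = (1−k²)/(1−k⁴)^(2/3) = 0.4696.
Mass saving = 1 − 0.4696 = 53.0 %.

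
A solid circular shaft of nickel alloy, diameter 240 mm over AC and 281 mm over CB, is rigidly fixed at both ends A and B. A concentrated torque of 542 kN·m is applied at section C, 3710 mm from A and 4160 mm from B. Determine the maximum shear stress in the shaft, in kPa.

77900 kPa

Compatibility: T_A·a/J_AC = T_B·b/J_CB with T_A + T_B = T₀.
J_AC = 3.26×10^-4 m⁴, J_CB = 6.12×10^-4 m⁴, so T_A = T₀·(J_AC/a)/((J_AC/a)+(J_CB/b)) = 202500 N·m, T_B = 339500 N·m.
τ in each portion: τ_AC = 7.46×10^7 Pa, τ_CB = 7.79×10^7 Pa; maximum is in CB.
τ_max = T_CB·r/J = 339500·0.141/6.12×10^-4 = 7.792×10^7 Pa.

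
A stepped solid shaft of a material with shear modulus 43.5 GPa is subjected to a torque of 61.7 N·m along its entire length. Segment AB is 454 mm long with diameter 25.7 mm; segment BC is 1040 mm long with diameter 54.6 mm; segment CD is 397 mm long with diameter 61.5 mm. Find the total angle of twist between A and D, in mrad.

17.1 mrad

J_AB = π(0.0257)⁴/32 = 4.28×10^-8 m⁴; J_BC = π(0.0546)⁴/32 = 8.73×10^-7 m⁴; J_CD = π(0.0615)⁴/32 = 1.40×10^-6 m⁴.
θ = (T/G)·Σ L_i/J_i = (61.70/43.5×10⁹)·(0.454/4.28×10^-8 + 1.04/8.73×10^-7 + 0.397/1.40×10^-6) = 0.01713 rad.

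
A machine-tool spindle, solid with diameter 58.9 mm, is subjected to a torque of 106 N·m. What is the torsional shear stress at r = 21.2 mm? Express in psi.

276 psi

J = πd⁴/32 = π(0.0589)⁴/32 = 1.182×10^-6 m⁴.
Shear stress varies linearly with radius: τ = T·r/J = 106.0 × 0.0212 / 1.182×10^-6 = 1.902×10^6 Pa.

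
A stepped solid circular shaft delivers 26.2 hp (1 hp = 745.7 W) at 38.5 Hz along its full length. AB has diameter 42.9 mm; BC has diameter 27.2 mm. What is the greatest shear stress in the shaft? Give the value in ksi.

ω = 2π·38.5 = 241.9 rad/s, so T = P/ω = 26.2×745.7 / 241.9 = 80.77 N·m.
Under the same torque, τ_max = 16T/(πd³) is largest where d is smallest — segment BC (d = 27.2 mm).
τ_max = 16·80.77/(π·(0.0272)³) = 2.044×10^7 Pa.

2.96 ksi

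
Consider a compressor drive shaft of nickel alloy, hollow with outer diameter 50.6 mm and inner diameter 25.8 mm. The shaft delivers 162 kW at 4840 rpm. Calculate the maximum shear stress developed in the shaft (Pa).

1.35e7 Pa

ω = 2π·4840/60 = 506.8 rad/s, so T = P/ω = 162×10³ / 506.8 = 319.6 N·m.
J = π(d_o⁴ − d_i⁴)/32 = π(0.0506⁴ − 0.0258⁴)/32 = 6.001×10^-7 m⁴.
τ_max = T·r/J = 319.6 × 0.0253 / 6.001×10^-7 = 1.348×10^7 Pa.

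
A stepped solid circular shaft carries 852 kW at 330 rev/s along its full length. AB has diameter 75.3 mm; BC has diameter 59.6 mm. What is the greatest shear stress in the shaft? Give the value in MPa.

9.89 MPa

ω = 2π·330 = 2073 rad/s, so T = P/ω = 852×10³ / 2073 = 410.9 N·m.
Under the same torque, τ_max = 16T/(πd³) is largest where d is smallest — segment BC (d = 59.6 mm).
τ_max = 16·410.9/(π·(0.0596)³) = 9.885×10^6 Pa.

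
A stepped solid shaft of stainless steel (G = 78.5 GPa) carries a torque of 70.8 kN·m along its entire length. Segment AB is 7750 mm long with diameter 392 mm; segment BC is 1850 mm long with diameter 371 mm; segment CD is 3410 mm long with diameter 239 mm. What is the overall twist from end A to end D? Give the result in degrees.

J_AB = π(0.392)⁴/32 = 2.32×10^-3 m⁴; J_BC = π(0.371)⁴/32 = 1.86×10^-3 m⁴; J_CD = π(0.239)⁴/32 = 3.20×10^-4 m⁴.
θ = (T/G)·Σ L_i/J_i = (70800/78.5×10⁹)·(7.75/2.32×10^-3 + 1.85/1.86×10^-3 + 3.41/3.20×10^-4) = 0.01351 rad.

0.774°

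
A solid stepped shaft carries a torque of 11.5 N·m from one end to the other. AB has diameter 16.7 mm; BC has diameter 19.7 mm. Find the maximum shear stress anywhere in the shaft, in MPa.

12.6 MPa

Under the same torque, τ_max = 16T/(πd³) is largest where d is smallest — segment AB (d = 16.7 mm).
τ_max = 16·11.50/(π·(0.0167)³) = 1.258×10^7 Pa.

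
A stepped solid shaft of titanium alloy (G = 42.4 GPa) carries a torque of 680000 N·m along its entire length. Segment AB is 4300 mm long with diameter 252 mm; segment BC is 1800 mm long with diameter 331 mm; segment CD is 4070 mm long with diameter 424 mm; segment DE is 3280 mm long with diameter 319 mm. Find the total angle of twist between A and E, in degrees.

J_AB = π(0.252)⁴/32 = 3.96×10^-4 m⁴; J_BC = π(0.331)⁴/32 = 1.18×10^-3 m⁴; J_CD = π(0.424)⁴/32 = 3.17×10^-3 m⁴; J_DE = π(0.319)⁴/32 = 1.02×10^-3 m⁴.
θ = (T/G)·Σ L_i/J_i = (680000/42.4×10⁹)·(4.30/3.96×10^-4 + 1.80/1.18×10^-3 + 4.07/3.17×10^-3 + 3.28/1.02×10^-3) = 0.2710 rad.

15.5°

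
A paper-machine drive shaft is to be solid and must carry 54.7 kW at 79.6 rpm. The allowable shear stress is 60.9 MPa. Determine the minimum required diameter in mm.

ω = 2π·79.6/60 = 8.336 rad/s, so T = P/ω = 54.7×10³ / 8.336 = 6562 N·m.
For a solid shaft τ_max = 16T/(πd³), so d = (16T/(π τ_allow))^(1/3) = (16·6562/(π·6.09×10^7))^(1/3) = 0.08187 m.

81.9 mm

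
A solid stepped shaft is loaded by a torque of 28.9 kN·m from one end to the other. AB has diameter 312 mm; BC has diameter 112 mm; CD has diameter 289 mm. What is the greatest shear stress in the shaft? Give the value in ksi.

15.2 ksi

Under the same torque, τ_max = 16T/(πd³) is largest where d is smallest — segment BC (d = 112 mm).
τ_max = 16·28900/(π·(0.112)³) = 1.048×10^8 Pa.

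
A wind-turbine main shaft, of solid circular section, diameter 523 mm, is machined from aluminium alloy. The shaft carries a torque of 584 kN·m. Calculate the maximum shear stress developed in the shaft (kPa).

J = πd⁴/32 = π(0.523)⁴/32 = 7.345×10^-3 m⁴.
τ_max = T·r/J = 584000 × 0.262 / 7.345×10^-3 = 2.079×10^7 Pa.

20800 kPa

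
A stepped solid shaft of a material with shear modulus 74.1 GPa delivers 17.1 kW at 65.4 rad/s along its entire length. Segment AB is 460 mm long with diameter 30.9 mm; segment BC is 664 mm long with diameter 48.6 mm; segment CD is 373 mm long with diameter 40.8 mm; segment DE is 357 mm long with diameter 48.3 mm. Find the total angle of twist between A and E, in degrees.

ω = 65.4 rad/s, so T = P/ω = 17.1×10³ / 65.40 = 261.5 N·m.
J_AB = π(0.0309)⁴/32 = 8.95×10^-8 m⁴; J_BC = π(0.0486)⁴/32 = 5.48×10^-7 m⁴; J_CD = π(0.0408)⁴/32 = 2.72×10^-7 m⁴; J_DE = π(0.0483)⁴/32 = 5.34×10^-7 m⁴.
θ = (T/G)·Σ L_i/J_i = (261.5/74.1×10⁹)·(0.460/8.95×10^-8 + 0.664/5.48×10^-7 + 0.373/2.72×10^-7 + 0.357/5.34×10^-7) = 0.02961 rad.

1.70°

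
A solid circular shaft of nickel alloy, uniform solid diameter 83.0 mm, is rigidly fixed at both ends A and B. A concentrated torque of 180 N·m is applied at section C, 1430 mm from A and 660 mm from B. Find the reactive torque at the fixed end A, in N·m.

56.8 N·m

With uniform GJ and both ends fixed, compatibility θ_AC = θ_CB gives T_A·a = T_B·b, together with T_A + T_B = T₀.
T_A = T₀·b/(a+b) = 180.0·660/2090 = 56.84 N·m; T_B = 123.2 N·m.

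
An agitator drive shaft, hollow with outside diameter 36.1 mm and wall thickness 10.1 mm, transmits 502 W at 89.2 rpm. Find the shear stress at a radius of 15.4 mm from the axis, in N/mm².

ω = 2π·89.2/60 = 9.341 rad/s, so T = P/ω = 502 / 9.341 = 53.74 N·m.
J = π(d_o⁴ − d_i⁴)/32 = π(0.0361⁴ − 0.0159⁴)/32 = 1.605×10^-7 m⁴.
Shear stress varies linearly with radius: τ = T·r/J = 53.74 × 0.0154 / 1.605×10^-7 = 5.158×10^6 Pa.

5.16 N/mm²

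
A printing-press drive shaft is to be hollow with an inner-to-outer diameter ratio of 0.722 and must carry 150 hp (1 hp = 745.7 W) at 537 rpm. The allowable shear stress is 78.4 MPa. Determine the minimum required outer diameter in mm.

ω = 2π·537/60 = 56.23 rad/s, so T = P/ω = 150×745.7 / 56.23 = 1989 N·m.
For a hollow shaft with d_i/d_o = 0.722: τ_max = 16T/(π d_o³ (1−k⁴)), so d_o = [16T/(π τ_allow (1−k⁴))]^(1/3) = [16·1989/(π·7.84×10^7·0.7283)]^(1/3) = 0.05619 m.

56.2 mm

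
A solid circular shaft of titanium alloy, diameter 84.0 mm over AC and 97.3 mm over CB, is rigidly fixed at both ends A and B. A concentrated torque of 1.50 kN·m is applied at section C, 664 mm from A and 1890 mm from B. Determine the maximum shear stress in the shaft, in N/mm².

Compatibility: T_A·a/J_AC = T_B·b/J_CB with T_A + T_B = T₀.
J_AC = 4.89×10^-6 m⁴, J_CB = 8.80×10^-6 m⁴, so T_A = T₀·(J_AC/a)/((J_AC/a)+(J_CB/b)) = 918.9 N·m, T_B = 581.1 N·m.
τ in each portion: τ_AC = 7.90×10^6 Pa, τ_CB = 3.21×10^6 Pa; maximum is in AC.
τ_max = T_AC·r/J = 918.9·0.0420/4.89×10^-6 = 7.895×10^6 Pa.

7.90 N/mm²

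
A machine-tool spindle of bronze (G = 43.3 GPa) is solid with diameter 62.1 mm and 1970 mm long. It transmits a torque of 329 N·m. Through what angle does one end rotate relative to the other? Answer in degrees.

0.587°

J = πd⁴/32 = π(0.0621)⁴/32 = 1.460×10^-6 m⁴.
θ = T·L/(G·J) = 329.0 × 1.97 / (43.3×10⁹ × 1.460×10^-6) = 0.01025 rad.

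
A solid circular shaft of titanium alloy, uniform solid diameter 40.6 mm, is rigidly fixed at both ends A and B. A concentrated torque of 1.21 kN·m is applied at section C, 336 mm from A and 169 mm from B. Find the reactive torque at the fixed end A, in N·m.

With uniform GJ and both ends fixed, compatibility θ_AC = θ_CB gives T_A·a = T_B·b, together with T_A + T_B = T₀.
T_A = T₀·b/(a+b) = 1210·169/505.0 = 404.9 N·m; T_B = 805.1 N·m.

405 N·m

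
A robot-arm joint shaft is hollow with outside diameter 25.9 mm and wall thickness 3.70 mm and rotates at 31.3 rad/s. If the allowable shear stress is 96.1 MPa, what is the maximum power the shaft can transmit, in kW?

J = π(d_o⁴ − d_i⁴)/32 = π(0.0259⁴ − 0.0185⁴)/32 = 3.268×10^-8 m⁴.
T_max = τ_allow·J/r = 9.61×10^7 × 3.268×10^-8 / 0.0129 = 242.5 N·m.
ω = 31.3 rad/s, so P_max = T_max·ω = 7590 W.

7.59 kW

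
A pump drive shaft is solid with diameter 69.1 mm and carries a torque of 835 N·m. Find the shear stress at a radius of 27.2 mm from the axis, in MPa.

J = πd⁴/32 = π(0.0691)⁴/32 = 2.238×10^-6 m⁴.
Shear stress varies linearly with radius: τ = T·r/J = 835.0 × 0.0272 / 2.238×10^-6 = 1.015×10^7 Pa.

10.1 MPa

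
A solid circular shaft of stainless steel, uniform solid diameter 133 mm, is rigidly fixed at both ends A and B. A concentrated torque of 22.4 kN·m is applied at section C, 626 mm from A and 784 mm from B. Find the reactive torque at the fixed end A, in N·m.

12500 N·m

With uniform GJ and both ends fixed, compatibility θ_AC = θ_CB gives T_A·a = T_B·b, together with T_A + T_B = T₀.
T_A = T₀·b/(a+b) = 22400·784/1410 = 12460 N·m; T_B = 9945 N·m.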